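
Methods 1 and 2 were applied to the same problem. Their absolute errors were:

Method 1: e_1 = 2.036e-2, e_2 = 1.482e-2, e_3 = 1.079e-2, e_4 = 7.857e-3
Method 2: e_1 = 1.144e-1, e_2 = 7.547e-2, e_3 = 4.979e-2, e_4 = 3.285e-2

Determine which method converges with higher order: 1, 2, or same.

Method 1: p ≈ ln(7.857e-3/1.079e-2)/ln(1.079e-2/1.482e-2) ≈ 1.00.
Method 2: p ≈ ln(3.285e-2/4.979e-2)/ln(4.979e-2/7.547e-2) ≈ 1.00.
Both orders ≈ 1.0 — effectively the same.

same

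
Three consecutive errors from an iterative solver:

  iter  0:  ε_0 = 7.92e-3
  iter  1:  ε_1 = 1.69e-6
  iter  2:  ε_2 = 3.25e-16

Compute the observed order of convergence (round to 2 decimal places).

2.65

p ≈ ln(ε_2/ε_1) / ln(ε_1/ε_0)
  = ln(3.25e-16/1.69e-6) / ln(1.69e-6/7.92e-3)
  = ln(1.92308e-10) / ln(0.000213384)
  = -22.37192 / -8.45242 ≈ 2.64681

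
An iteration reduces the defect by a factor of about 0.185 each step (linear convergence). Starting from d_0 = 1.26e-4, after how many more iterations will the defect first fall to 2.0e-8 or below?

After k steps, d_k ≈ 1.26e-4·0.185^k.
Need 0.185^k ≤ 2.0e-8/1.26e-4 = 0.00015873.
k ≥ ln(0.00015873)/ln(0.185) = -8.7483/-1.68740 = 5.184.
Smallest integer k = 6.

6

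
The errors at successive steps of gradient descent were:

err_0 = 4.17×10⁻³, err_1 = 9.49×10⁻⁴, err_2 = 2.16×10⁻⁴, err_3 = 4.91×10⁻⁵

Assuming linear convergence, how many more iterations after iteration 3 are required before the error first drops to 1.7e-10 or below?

Rate ρ ≈ err_3/err_2 = 4.91×10⁻⁵/2.16×10⁻⁴ = 0.2273.
After j more steps, err_{3+j} ≈ 4.91×10⁻⁵·ρ^j; need ρ^j ≤ 1.7e-10/4.91×10⁻⁵ = 3.46232e-06.
j ≥ ln(3.46232e-06)/ln(0.2273) = -12.5736/-1.48148 = 8.487.
So 9 more iterations are needed.

9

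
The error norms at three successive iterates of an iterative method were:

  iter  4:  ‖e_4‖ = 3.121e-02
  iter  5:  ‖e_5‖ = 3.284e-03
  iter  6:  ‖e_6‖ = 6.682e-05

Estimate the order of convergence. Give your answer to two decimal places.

p ≈ ln(‖e_6‖/‖e_5‖) / ln(‖e_5‖/‖e_4‖)
  = ln(6.682e-05/3.284e-03) / ln(3.284e-03/3.121e-02)
  = ln(0.0203471) / ln(0.105223)
  = -3.89482 / -2.25167 ≈ 1.72975

1.73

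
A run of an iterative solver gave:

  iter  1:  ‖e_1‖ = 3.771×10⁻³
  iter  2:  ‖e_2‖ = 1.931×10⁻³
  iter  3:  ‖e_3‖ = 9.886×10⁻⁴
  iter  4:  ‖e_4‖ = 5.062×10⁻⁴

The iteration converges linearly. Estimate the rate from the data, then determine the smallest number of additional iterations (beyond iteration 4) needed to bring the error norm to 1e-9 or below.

Rate ρ ≈ ‖e_4‖/‖e_3‖ = 5.062×10⁻⁴/9.886×10⁻⁴ = 0.5120.
After j more steps, ‖e_{4+j}‖ ≈ 5.062×10⁻⁴·ρ^j; need ρ^j ≤ 1e-9/5.062×10⁻⁴ = 1.9755e-06.
j ≥ ln(1.9755e-06)/ln(0.5120) = -13.1347/-0.66943 = 19.621.
So 20 more iterations are needed.

20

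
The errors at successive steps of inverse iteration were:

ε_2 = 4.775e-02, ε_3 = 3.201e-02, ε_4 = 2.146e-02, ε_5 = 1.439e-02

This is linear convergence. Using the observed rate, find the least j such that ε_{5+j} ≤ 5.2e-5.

Rate ρ ≈ ε_5/ε_4 = 1.439e-02/2.146e-02 = 0.6705.
After j more steps, ε_{5+j} ≈ 1.439e-02·ρ^j; need ρ^j ≤ 5.2e-5/1.439e-02 = 0.00361362.
j ≥ ln(0.00361362)/ln(0.6705) = -5.6230/-0.39973 = 14.067.
So 15 more iterations are needed.

15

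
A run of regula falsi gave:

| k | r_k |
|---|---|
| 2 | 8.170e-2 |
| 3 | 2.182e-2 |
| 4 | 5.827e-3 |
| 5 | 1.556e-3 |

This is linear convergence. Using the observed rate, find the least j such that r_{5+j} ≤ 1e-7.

Rate ρ ≈ r_5/r_4 = 1.556e-3/5.827e-3 = 0.2670.
After j more steps, r_{5+j} ≈ 1.556e-3·ρ^j; need ρ^j ≤ 1e-7/1.556e-3 = 6.42674e-05.
j ≥ ln(6.42674e-05)/ln(0.2670) = -9.6525/-1.32051 = 7.310.
So 8 more iterations are needed.

8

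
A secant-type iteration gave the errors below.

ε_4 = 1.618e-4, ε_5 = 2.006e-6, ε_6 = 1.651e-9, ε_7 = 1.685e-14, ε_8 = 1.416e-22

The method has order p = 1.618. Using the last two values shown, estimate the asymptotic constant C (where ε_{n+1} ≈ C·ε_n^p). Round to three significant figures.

2.73

C ≈ ε_8 / ε_7^1.618
  = 1.416e-22 / (1.685e-14)^1.618
  = 1.416e-22 / 5.18369e-23 ≈ 2.7316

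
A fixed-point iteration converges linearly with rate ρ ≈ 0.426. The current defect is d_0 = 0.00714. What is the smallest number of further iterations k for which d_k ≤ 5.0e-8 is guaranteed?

After k steps, d_k ≈ 0.00714·0.426^k.
Need 0.426^k ≤ 5.0e-8/0.00714 = 7.0028e-06.
k ≥ ln(7.0028e-06)/ln(0.426) = -11.8692/-0.85332 = 13.909.
Smallest integer k = 14.

14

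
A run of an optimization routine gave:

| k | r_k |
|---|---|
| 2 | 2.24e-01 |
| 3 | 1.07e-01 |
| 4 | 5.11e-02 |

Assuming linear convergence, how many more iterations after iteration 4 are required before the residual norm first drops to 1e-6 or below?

Rate ρ ≈ r_4/r_3 = 5.11e-02/1.07e-01 = 0.4776.
After j more steps, r_{4+j} ≈ 5.11e-02·ρ^j; need ρ^j ≤ 1e-6/5.11e-02 = 1.95695e-05.
j ≥ ln(1.95695e-05)/ln(0.4776) = -10.8415/-0.73898 = 14.671.
So 15 more iterations are needed.

15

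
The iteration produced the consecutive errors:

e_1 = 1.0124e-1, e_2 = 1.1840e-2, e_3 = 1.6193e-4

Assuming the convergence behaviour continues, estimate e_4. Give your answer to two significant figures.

First estimate the order: p ≈ ln(e_3/e_2) / ln(e_2/e_1) = ln(1.6193e-4/1.1840e-2)/ln(1.1840e-2/1.0124e-1) = ln(0.0136765)/ln(0.11695) ≈ 2.0000.
Then e_4 ≈ e_3·(e_3/e_2)^p = 1.6193e-4·(0.0136765)^2.0000 = 1.6193e-4·0.000187047 ≈ 3.029e-08.

3.0e-8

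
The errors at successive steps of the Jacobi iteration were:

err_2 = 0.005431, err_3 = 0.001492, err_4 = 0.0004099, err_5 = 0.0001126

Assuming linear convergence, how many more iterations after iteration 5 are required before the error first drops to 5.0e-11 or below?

Rate ρ ≈ err_5/err_4 = 0.0001126/0.0004099 = 0.2747.
After j more steps, err_{5+j} ≈ 0.0001126·ρ^j; need ρ^j ≤ 5.0e-11/0.0001126 = 4.4405e-07.
j ≥ ln(4.4405e-07)/ln(0.2747) = -14.6273/-1.29208 = 11.321.
So 12 more iterations are needed.

12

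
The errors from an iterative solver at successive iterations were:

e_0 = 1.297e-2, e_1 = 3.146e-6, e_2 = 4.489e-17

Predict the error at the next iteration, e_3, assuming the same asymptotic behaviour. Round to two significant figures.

First estimate the order: p ≈ ln(e_2/e_1) / ln(e_1/e_0) = ln(4.489e-17/3.146e-6)/ln(3.146e-6/1.297e-2) = ln(1.42689e-11)/ln(0.00024256) ≈ 3.0000.
Then e_3 ≈ e_2·(e_2/e_1)^p = 4.489e-17·(1.42689e-11)^3.0000 = 4.489e-17·2.90517e-33 ≈ 1.304e-49.

1.3e-49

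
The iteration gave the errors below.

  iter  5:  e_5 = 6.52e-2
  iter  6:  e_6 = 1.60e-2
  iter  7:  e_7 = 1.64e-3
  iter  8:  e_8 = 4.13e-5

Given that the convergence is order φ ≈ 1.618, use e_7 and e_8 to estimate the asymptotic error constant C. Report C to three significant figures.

C ≈ e_8 / e_7^1.618
  = 4.13e-5 / (1.64e-3)^1.618
  = 4.13e-5 / 3.11614e-05 ≈ 1.3254

1.33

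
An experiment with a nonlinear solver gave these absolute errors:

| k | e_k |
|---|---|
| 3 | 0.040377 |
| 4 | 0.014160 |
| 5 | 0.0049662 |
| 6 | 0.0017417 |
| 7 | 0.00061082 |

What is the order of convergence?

Consecutive ratios: e_7/e_6 = 0.00061082/0.0017417 = 0.350703, e_6/e_5 = 0.0017417/0.0049662 = 0.350711.
p ≈ ln(0.350703)/ln(0.350711) = -1.0478/-1.0478 ≈ 1.00.
So the convergence is linear (order 1).

1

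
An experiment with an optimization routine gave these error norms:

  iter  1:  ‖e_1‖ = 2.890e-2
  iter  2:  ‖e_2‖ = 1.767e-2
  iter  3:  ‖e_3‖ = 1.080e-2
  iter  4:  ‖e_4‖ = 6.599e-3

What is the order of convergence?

1

Consecutive ratios: ‖e_4‖/‖e_3‖ = 6.599e-3/1.080e-2 = 0.611019, ‖e_3‖/‖e_2‖ = 1.080e-2/1.767e-2 = 0.611205.
p ≈ ln(0.611019)/ln(0.611205) = -0.4926/-0.4923 ≈ 1.00.
So the convergence is linear (order 1).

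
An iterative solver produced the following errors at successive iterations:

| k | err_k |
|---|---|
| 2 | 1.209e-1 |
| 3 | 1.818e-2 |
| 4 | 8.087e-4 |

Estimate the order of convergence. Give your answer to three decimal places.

1.643

p ≈ ln(err_4/err_3) / ln(err_3/err_2)
  = ln(8.087e-4/1.818e-2) / ln(1.818e-2/1.209e-1)
  = ln(0.0444829) / ln(0.150372)
  = -3.112650 / -1.894643 ≈ 1.642869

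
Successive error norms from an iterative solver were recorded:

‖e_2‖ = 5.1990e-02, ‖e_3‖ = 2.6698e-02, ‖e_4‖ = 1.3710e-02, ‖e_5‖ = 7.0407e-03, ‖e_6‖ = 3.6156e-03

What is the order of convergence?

1

Consecutive ratios: ‖e_6‖/‖e_5‖ = 3.6156e-03/7.0407e-03 = 0.513528, ‖e_5‖/‖e_4‖ = 7.0407e-03/1.3710e-02 = 0.513545.
p ≈ ln(0.513528)/ln(0.513545) = -0.6664/-0.6664 ≈ 1.00.
So the convergence is linear (order 1).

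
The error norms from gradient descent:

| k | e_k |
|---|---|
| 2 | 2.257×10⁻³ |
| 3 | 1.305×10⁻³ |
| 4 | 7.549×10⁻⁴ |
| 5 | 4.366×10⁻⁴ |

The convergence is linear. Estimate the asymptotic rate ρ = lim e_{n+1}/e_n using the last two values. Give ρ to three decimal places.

ρ ≈ e_5/e_4 = 4.366×10⁻⁴/7.549×10⁻⁴ = 0.57835

0.578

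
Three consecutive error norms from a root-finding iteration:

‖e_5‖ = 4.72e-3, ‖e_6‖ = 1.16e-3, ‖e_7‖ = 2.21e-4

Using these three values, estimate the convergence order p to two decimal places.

p ≈ ln(‖e_7‖/‖e_6‖) / ln(‖e_6‖/‖e_5‖)
  = ln(2.21e-4/1.16e-3) / ln(1.16e-3/4.72e-3)
  = ln(0.190517) / ln(0.245763)
  = -1.65801 / -1.40339 ≈ 1.18143

1.18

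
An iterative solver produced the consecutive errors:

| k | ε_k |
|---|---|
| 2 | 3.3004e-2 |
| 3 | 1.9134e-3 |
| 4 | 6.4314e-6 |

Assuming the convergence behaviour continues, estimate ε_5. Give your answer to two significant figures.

7.3e-11

First estimate the order: p ≈ ln(ε_4/ε_3) / ln(ε_3/ε_2) = ln(6.4314e-6/1.9134e-3)/ln(1.9134e-3/3.3004e-2) = ln(0.00336124)/ln(0.0579748) ≈ 2.0000.
Then ε_5 ≈ ε_4·(ε_4/ε_3)^p = 6.4314e-6·(0.00336124)^2.0000 = 6.4314e-6·1.12979e-05 ≈ 7.266e-11.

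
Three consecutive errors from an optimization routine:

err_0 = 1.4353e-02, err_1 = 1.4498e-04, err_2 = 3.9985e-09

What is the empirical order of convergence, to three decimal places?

p ≈ ln(err_2/err_1) / ln(err_1/err_0)
  = ln(3.9985e-09/1.4498e-04) / ln(1.4498e-04/1.4353e-02)
  = ln(2.75797e-05) / ln(0.010101)
  = -10.498431 / -4.595121 ≈ 2.284691

2.285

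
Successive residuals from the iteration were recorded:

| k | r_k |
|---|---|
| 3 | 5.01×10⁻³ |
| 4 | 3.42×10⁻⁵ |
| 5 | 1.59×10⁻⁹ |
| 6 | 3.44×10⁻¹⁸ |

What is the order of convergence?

2

Consecutive ratios: r_6/r_5 = 3.44×10⁻¹⁸/1.59×10⁻⁹ = 2.16352e-09, r_5/r_4 = 1.59×10⁻⁹/3.42×10⁻⁵ = 4.64912e-05.
p ≈ ln(2.16352e-09)/ln(4.64912e-05) = -19.9515/-9.9762 ≈ 2.00.
So the convergence is quadratic (order 2).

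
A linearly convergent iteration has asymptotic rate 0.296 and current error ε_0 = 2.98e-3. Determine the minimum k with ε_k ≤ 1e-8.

After k steps, ε_k ≈ 2.98e-3·0.296^k.
Need 0.296^k ≤ 1e-8/2.98e-3 = 3.3557e-06.
k ≥ ln(3.3557e-06)/ln(0.296) = -12.6049/-1.21740 = 10.354.
Smallest integer k = 11.

11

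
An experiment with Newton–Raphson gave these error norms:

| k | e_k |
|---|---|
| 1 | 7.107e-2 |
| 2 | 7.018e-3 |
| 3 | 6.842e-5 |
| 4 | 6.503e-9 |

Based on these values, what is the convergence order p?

2

Consecutive ratios: e_4/e_3 = 6.503e-9/6.842e-5 = 9.50453e-05, e_3/e_2 = 6.842e-5/7.018e-3 = 0.00974922.
p ≈ ln(9.50453e-05)/ln(0.00974922) = -9.2612/-4.6306 ≈ 2.00.
So the convergence is quadratic (order 2).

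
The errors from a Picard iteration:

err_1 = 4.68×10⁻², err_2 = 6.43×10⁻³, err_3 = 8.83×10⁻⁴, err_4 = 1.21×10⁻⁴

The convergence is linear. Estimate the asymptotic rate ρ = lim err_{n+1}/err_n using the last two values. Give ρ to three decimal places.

0.137

ρ ≈ err_4/err_3 = 1.21×10⁻⁴/8.83×10⁻⁴ = 0.13703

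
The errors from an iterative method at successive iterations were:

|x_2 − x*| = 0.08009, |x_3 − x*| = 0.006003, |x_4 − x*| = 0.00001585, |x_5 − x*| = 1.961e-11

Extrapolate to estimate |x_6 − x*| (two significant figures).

5.7e-25

First estimate the order: p ≈ ln(|x_5 − x*|/|x_4 − x*|) / ln(|x_4 − x*|/|x_3 − x*|) = ln(1.961e-11/0.00001585)/ln(0.00001585/0.006003) = ln(1.23722e-06)/ln(0.00264035) ≈ 2.2912.
Then |x_6 − x*| ≈ |x_5 − x*|·(|x_5 − x*|/|x_4 − x*|)^p = 1.961e-11·(1.23722e-06)^2.2912 = 1.961e-11·2.91484e-14 ≈ 5.716e-25.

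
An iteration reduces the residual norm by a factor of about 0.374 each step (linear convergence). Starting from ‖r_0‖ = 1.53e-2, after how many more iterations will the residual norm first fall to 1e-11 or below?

22

After k steps, ‖r_k‖ ≈ 1.53e-2·0.374^k.
Need 0.374^k ≤ 1e-11/1.53e-2 = 6.53595e-10.
k ≥ ln(6.53595e-10)/ln(0.374) = -21.1485/-0.98350 = 21.503.
Smallest integer k = 22.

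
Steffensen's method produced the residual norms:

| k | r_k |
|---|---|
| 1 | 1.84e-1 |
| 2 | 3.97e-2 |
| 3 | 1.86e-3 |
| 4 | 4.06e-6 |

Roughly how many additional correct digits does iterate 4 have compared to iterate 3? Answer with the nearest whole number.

3

Digits gained ≈ log₁₀(r_3/r_4) = log₁₀(1.86e-3/4.06e-6) = log₁₀(458.128) ≈ 2.661.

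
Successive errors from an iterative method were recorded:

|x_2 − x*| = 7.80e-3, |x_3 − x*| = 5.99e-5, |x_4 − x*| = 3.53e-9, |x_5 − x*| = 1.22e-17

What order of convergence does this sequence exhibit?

2

Consecutive ratios: |x_5 − x*|/|x_4 − x*| = 1.22e-17/3.53e-9 = 3.45609e-09, |x_4 − x*|/|x_3 − x*| = 3.53e-9/5.99e-5 = 5.89316e-05.
p ≈ ln(3.45609e-09)/ln(5.89316e-05) = -19.4831/-9.7391 ≈ 2.00.
So the convergence is quadratic (order 2).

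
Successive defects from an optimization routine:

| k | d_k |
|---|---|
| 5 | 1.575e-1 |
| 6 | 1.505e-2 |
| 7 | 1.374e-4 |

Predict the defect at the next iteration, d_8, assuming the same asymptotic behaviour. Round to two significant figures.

1.1e-8

First estimate the order: p ≈ ln(d_7/d_6) / ln(d_6/d_5) = ln(1.374e-4/1.505e-2)/ln(1.505e-2/1.575e-1) = ln(0.00912957)/ln(0.0955556) ≈ 2.0001.
Then d_8 ≈ d_7·(d_7/d_6)^p = 1.374e-4·(0.00912957)^2.0001 = 1.374e-4·8.33099e-05 ≈ 1.145e-08.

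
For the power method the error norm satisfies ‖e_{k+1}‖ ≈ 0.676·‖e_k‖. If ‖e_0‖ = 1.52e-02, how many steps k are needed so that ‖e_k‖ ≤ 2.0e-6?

After k steps, ‖e_k‖ ≈ 1.52e-02·0.676^k.
Need 0.676^k ≤ 2.0e-6/1.52e-02 = 0.000131579.
k ≥ ln(0.000131579)/ln(0.676) = -8.9359/-0.39156 = 22.821.
Smallest integer k = 23.

23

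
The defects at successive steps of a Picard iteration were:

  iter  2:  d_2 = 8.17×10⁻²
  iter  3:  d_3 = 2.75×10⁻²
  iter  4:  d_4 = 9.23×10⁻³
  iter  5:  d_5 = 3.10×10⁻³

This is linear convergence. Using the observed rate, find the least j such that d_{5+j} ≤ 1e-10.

16

Rate ρ ≈ d_5/d_4 = 3.10×10⁻³/9.23×10⁻³ = 0.3359.
After j more steps, d_{5+j} ≈ 3.10×10⁻³·ρ^j; need ρ^j ≤ 1e-10/3.10×10⁻³ = 3.22581e-08.
j ≥ ln(3.22581e-08)/ln(0.3359) = -17.2495/-1.09094 = 15.812.
So 16 more iterations are needed.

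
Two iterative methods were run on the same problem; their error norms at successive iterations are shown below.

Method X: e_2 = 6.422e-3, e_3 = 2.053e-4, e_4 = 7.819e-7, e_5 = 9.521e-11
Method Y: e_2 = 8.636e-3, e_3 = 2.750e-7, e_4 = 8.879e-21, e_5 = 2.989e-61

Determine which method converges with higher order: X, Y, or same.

Method X: p ≈ ln(9.521e-11/7.819e-7)/ln(7.819e-7/2.053e-4) ≈ 1.62.
Method Y: p ≈ ln(2.989e-61/8.879e-21)/ln(8.879e-21/2.750e-7) ≈ 3.00.
Method Y has the higher order (≈3.0 vs ≈1.6).

Y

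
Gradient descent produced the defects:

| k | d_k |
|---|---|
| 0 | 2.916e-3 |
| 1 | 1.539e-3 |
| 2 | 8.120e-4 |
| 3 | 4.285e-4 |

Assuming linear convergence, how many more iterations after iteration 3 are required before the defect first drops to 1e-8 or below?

17

Rate ρ ≈ d_3/d_2 = 4.285e-4/8.120e-4 = 0.5277.
After j more steps, d_{3+j} ≈ 4.285e-4·ρ^j; need ρ^j ≤ 1e-8/4.285e-4 = 2.33372e-05.
j ≥ ln(2.33372e-05)/ln(0.5277) = -10.6655/-0.63923 = 16.685.
So 17 more iterations are needed.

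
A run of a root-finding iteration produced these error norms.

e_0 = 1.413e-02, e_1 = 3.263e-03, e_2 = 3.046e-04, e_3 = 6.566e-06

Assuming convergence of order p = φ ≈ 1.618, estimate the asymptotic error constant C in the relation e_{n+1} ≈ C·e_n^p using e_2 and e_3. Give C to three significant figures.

3.21

C ≈ e_3 / e_2^1.618
  = 6.566e-06 / (3.046e-04)^1.618
  = 6.566e-06 / 2.04491e-06 ≈ 3.2109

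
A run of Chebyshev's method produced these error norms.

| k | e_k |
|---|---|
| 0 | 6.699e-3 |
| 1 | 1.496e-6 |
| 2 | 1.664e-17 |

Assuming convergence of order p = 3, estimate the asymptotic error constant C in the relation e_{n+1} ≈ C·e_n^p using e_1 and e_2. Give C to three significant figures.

C ≈ e_2 / e_1^3
  = 1.664e-17 / (1.496e-6)^3
  = 1.664e-17 / 3.34807e-18 ≈ 4.97

4.97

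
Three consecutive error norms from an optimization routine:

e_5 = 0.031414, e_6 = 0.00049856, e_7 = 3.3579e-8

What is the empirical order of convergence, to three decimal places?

p ≈ ln(e_7/e_6) / ln(e_6/e_5)
  = ln(3.3579e-8/0.00049856) / ln(0.00049856/0.031414)
  = ln(6.7352e-05) / ln(0.0158706)
  = -9.605578 / -4.143287 ≈ 2.318347

2.318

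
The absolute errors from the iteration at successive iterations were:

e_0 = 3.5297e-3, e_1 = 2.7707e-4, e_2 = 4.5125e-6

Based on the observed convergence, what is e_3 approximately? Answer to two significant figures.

First estimate the order: p ≈ ln(e_2/e_1) / ln(e_1/e_0) = ln(4.5125e-6/2.7707e-4)/ln(2.7707e-4/3.5297e-3) = ln(0.0162865)/ln(0.0784968) ≈ 1.6180.
Then e_3 ≈ e_2·(e_2/e_1)^p = 4.5125e-6·(0.0162865)^1.6180 = 4.5125e-6·0.00127861 ≈ 5.77e-09.

5.8e-9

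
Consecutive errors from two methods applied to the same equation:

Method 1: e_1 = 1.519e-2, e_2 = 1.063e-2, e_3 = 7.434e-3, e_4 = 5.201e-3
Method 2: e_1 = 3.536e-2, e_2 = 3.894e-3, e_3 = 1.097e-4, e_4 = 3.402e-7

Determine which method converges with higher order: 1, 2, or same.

Method 1: p ≈ ln(5.201e-3/7.434e-3)/ln(7.434e-3/1.063e-2) ≈ 1.00.
Method 2: p ≈ ln(3.402e-7/1.097e-4)/ln(1.097e-4/3.894e-3) ≈ 1.62.
Method 2 has the higher order (≈1.6 vs ≈1.0).

2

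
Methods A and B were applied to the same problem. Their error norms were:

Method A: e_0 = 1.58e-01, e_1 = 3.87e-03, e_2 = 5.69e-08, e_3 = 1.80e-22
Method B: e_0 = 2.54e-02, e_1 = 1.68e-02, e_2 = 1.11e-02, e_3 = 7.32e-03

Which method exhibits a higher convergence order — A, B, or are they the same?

A

Method A: p ≈ ln(1.80e-22/5.69e-08)/ln(5.69e-08/3.87e-03) ≈ 3.00.
Method B: p ≈ ln(7.32e-03/1.11e-02)/ln(1.11e-02/1.68e-02) ≈ 1.00.
Method A has the higher order (≈3.0 vs ≈1.0).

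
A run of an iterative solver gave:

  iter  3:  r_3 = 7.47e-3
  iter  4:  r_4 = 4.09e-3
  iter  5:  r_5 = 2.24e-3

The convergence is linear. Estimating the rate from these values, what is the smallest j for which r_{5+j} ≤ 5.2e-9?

Rate ρ ≈ r_5/r_4 = 2.24e-3/4.09e-3 = 0.5477.
After j more steps, r_{5+j} ≈ 2.24e-3·ρ^j; need ρ^j ≤ 5.2e-9/2.24e-3 = 2.32143e-06.
j ≥ ln(2.32143e-06)/ln(0.5477) = -12.9733/-0.60203 = 21.549.
So 22 more iterations are needed.

22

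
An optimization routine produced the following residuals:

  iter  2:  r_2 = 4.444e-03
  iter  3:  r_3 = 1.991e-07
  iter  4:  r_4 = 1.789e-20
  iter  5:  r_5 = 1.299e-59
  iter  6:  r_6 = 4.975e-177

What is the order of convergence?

Consecutive ratios: r_6/r_5 = 4.975e-177/1.299e-59 = 3.82987e-118, r_5/r_4 = 1.299e-59/1.789e-20 = 7.26104e-40.
p ≈ ln(3.82987e-118)/ln(7.26104e-40) = -270.3622/-90.1209 ≈ 3.00.
So the convergence is cubic (order 3).

3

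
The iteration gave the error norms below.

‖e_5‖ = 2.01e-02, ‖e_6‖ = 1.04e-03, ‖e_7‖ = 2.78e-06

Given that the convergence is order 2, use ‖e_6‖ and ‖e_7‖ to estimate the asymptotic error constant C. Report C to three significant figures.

C ≈ ‖e_7‖ / ‖e_6‖^2
  = 2.78e-06 / (1.04e-03)^2
  = 2.78e-06 / 1.0816e-06 ≈ 2.5703

2.57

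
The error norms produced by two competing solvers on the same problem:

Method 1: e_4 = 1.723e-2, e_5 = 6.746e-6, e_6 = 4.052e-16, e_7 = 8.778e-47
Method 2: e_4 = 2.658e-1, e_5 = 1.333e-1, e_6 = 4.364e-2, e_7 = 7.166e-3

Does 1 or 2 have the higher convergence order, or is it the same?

Method 1: p ≈ ln(8.778e-47/4.052e-16)/ln(4.052e-16/6.746e-6) ≈ 3.00.
Method 2: p ≈ ln(7.166e-3/4.364e-2)/ln(4.364e-2/1.333e-1) ≈ 1.62.
Method 1 has the higher order (≈3.0 vs ≈1.6).

1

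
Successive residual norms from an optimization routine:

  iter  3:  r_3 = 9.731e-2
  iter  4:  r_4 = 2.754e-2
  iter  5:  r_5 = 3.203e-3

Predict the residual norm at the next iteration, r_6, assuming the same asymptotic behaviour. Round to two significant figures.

8.2e-5

First estimate the order: p ≈ ln(r_5/r_4) / ln(r_4/r_3) = ln(3.203e-3/2.754e-2)/ln(2.754e-2/9.731e-2) = ln(0.116304)/ln(0.283013) ≈ 1.7045.
Then r_6 ≈ r_5·(r_5/r_4)^p = 3.203e-3·(0.116304)^1.7045 = 3.203e-3·0.025545 ≈ 8.182e-05.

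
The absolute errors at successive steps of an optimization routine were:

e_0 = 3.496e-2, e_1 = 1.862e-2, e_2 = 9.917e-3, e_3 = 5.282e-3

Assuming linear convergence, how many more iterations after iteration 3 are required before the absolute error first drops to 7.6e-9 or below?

Rate ρ ≈ e_3/e_2 = 5.282e-3/9.917e-3 = 0.5326.
After j more steps, e_{3+j} ≈ 5.282e-3·ρ^j; need ρ^j ≤ 7.6e-9/5.282e-3 = 1.43885e-06.
j ≥ ln(1.43885e-06)/ln(0.5326) = -13.4517/-0.62998 = 21.353.
So 22 more iterations are needed.

22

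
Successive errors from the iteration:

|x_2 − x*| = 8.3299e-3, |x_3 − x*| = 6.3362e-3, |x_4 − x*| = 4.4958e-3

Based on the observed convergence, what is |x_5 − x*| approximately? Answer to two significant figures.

2.9e-3

First estimate the order: p ≈ ln(|x_4 − x*|/|x_3 − x*|) / ln(|x_3 − x*|/|x_2 − x*|) = ln(4.4958e-3/6.3362e-3)/ln(6.3362e-3/8.3299e-3) = ln(0.709542)/ln(0.760657) ≈ 1.2543.
Then |x_5 − x*| ≈ |x_4 − x*|·(|x_4 − x*|/|x_3 − x*|)^p = 4.4958e-3·(0.709542)^1.2543 = 4.4958e-3·0.650252 ≈ 0.002923.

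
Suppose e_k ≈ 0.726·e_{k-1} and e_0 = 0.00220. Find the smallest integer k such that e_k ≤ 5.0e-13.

70

After k steps, e_k ≈ 0.00220·0.726^k.
Need 0.726^k ≤ 5.0e-13/0.00220 = 2.27273e-10.
k ≥ ln(2.27273e-10)/ln(0.726) = -22.2049/-0.32021 = 69.345.
Smallest integer k = 70.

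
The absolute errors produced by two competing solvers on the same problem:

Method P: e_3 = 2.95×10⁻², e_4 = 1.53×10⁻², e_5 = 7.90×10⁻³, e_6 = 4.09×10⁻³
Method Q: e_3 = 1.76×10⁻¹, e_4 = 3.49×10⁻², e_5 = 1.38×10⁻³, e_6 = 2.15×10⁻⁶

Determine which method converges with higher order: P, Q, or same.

Q

Method P: p ≈ ln(4.09×10⁻³/7.90×10⁻³)/ln(7.90×10⁻³/1.53×10⁻²) ≈ 1.00.
Method Q: p ≈ ln(2.15×10⁻⁶/1.38×10⁻³)/ln(1.38×10⁻³/3.49×10⁻²) ≈ 2.00.
Method Q has the higher order (≈2.0 vs ≈1.0).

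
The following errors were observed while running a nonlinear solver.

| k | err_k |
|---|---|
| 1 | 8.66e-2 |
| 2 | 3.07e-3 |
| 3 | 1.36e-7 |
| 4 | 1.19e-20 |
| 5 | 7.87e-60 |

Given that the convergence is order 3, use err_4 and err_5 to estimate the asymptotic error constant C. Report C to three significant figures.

C ≈ err_5 / err_4^3
  = 7.87e-60 / (1.19e-20)^3
  = 7.87e-60 / 1.68516e-60 ≈ 4.6702

4.67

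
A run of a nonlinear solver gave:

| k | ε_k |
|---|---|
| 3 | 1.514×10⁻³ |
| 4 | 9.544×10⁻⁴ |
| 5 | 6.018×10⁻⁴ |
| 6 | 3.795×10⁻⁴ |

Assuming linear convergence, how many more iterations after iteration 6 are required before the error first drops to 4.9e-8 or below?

20

Rate ρ ≈ ε_6/ε_5 = 3.795×10⁻⁴/6.018×10⁻⁴ = 0.6306.
After j more steps, ε_{6+j} ≈ 3.795×10⁻⁴·ρ^j; need ρ^j ≤ 4.9e-8/3.795×10⁻⁴ = 0.000129117.
j ≥ ln(0.000129117)/ln(0.6306) = -8.9548/-0.46108 = 19.421.
So 20 more iterations are needed.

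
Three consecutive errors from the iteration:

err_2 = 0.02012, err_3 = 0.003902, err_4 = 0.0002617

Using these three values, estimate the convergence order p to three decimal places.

1.647

p ≈ ln(err_4/err_3) / ln(err_3/err_2)
  = ln(0.0002617/0.003902) / ln(0.003902/0.02012)
  = ln(0.0670682) / ln(0.193936)
  = -2.702045 / -1.640227 ≈ 1.647360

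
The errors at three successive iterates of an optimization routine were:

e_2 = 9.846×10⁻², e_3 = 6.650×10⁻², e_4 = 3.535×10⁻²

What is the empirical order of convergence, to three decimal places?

1.610

p ≈ ln(e_4/e_3) / ln(e_3/e_2)
  = ln(3.535×10⁻²/6.650×10⁻²) / ln(6.650×10⁻²/9.846×10⁻²)
  = ln(0.531579) / ln(0.675401)
  = -0.631903 / -0.392449 ≈ 1.610153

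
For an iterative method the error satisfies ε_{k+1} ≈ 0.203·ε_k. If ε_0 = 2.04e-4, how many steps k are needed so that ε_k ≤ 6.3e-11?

10

After k steps, ε_k ≈ 2.04e-4·0.203^k.
Need 0.203^k ≤ 6.3e-11/2.04e-4 = 3.08824e-07.
k ≥ ln(3.08824e-07)/ln(0.203) = -14.9905/-1.59455 = 9.401.
Smallest integer k = 10.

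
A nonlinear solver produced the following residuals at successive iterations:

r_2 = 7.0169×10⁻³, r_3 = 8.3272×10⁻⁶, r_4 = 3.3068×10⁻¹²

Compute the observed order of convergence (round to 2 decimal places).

2.19

p ≈ ln(r_4/r_3) / ln(r_3/r_2)
  = ln(3.3068×10⁻¹²/8.3272×10⁻⁶) / ln(8.3272×10⁻⁶/7.0169×10⁻³)
  = ln(3.97108e-07) / ln(0.00118673)
  = -14.73906 / -6.73655 ≈ 2.18792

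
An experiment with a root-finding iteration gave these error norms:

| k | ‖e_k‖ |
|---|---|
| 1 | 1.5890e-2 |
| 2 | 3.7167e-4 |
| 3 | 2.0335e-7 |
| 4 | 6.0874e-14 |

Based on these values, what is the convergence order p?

2

Consecutive ratios: ‖e_4‖/‖e_3‖ = 6.0874e-14/2.0335e-7 = 2.99356e-07, ‖e_3‖/‖e_2‖ = 2.0335e-7/3.7167e-4 = 0.000547125.
p ≈ ln(2.99356e-07)/ln(0.000547125) = -15.0216/-7.5108 ≈ 2.00.
So the convergence is quadratic (order 2).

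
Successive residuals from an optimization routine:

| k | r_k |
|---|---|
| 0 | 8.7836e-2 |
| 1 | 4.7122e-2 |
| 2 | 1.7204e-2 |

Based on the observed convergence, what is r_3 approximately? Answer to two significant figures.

3.4e-3

First estimate the order: p ≈ ln(r_2/r_1) / ln(r_1/r_0) = ln(1.7204e-2/4.7122e-2)/ln(4.7122e-2/8.7836e-2) = ln(0.365095)/ln(0.536477) ≈ 1.6180.
Then r_3 ≈ r_2·(r_2/r_1)^p = 1.7204e-2·(0.365095)^1.6180 = 1.7204e-2·0.195872 ≈ 0.00337.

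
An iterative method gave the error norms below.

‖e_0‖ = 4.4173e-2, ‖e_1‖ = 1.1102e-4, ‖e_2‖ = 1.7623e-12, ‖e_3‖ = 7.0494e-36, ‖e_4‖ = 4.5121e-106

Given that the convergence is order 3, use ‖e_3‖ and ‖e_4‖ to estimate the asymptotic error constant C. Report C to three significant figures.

C ≈ ‖e_4‖ / ‖e_3‖^3
  = 4.5121e-106 / (7.0494e-36)^3
  = 4.5121e-106 / 3.50313e-106 ≈ 1.288

1.29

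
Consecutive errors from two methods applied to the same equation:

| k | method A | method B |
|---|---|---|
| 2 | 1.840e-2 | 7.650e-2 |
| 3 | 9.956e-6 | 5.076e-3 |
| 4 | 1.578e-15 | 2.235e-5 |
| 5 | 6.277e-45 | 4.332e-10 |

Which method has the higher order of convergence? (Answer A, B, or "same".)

Method A: p ≈ ln(6.277e-45/1.578e-15)/ln(1.578e-15/9.956e-6) ≈ 3.00.
Method B: p ≈ ln(4.332e-10/2.235e-5)/ln(2.235e-5/5.076e-3) ≈ 2.00.
Method A has the higher order (≈3.0 vs ≈2.0).

A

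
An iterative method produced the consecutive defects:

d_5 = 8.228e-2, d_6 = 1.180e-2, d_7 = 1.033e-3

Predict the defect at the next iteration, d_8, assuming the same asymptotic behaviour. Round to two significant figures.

4.9e-5

First estimate the order: p ≈ ln(d_7/d_6) / ln(d_6/d_5) = ln(1.033e-3/1.180e-2)/ln(1.180e-2/8.228e-2) = ln(0.0875424)/ln(0.143413) ≈ 1.2542.
Then d_8 ≈ d_7·(d_7/d_6)^p = 1.033e-3·(0.0875424)^1.2542 = 1.033e-3·0.0471336 ≈ 4.869e-05.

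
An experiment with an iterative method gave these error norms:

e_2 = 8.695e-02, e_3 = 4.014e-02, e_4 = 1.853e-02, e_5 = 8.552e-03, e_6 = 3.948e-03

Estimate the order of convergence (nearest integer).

Consecutive ratios: e_6/e_5 = 3.948e-03/8.552e-03 = 0.461646, e_5/e_4 = 8.552e-03/1.853e-02 = 0.461522.
p ≈ ln(0.461646)/ln(0.461522) = -0.7730/-0.7732 ≈ 1.00.
So the convergence is linear (order 1).

1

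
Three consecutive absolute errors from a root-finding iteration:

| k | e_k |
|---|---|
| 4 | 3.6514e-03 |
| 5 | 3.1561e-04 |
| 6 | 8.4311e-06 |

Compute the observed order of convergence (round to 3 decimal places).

p ≈ ln(e_6/e_5) / ln(e_5/e_4)
  = ln(8.4311e-06/3.1561e-04) / ln(3.1561e-04/3.6514e-03)
  = ln(0.0267137) / ln(0.0864353)
  = -3.622579 / -2.448359 ≈ 1.479595

1.480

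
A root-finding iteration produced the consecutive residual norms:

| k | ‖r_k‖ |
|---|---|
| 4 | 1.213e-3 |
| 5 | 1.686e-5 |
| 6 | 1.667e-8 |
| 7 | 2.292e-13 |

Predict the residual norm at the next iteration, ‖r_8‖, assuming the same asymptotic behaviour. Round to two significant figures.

First estimate the order: p ≈ ln(‖r_7‖/‖r_6‖) / ln(‖r_6‖/‖r_5‖) = ln(2.292e-13/1.667e-8)/ln(1.667e-8/1.686e-5) = ln(1.37493e-05)/ln(0.000988731) ≈ 1.6179.
Then ‖r_8‖ ≈ ‖r_7‖·(‖r_7‖/‖r_6‖)^p = 2.292e-13·(1.37493e-05)^1.6179 = 2.292e-13·1.36215e-08 ≈ 3.122e-21.

3.1e-21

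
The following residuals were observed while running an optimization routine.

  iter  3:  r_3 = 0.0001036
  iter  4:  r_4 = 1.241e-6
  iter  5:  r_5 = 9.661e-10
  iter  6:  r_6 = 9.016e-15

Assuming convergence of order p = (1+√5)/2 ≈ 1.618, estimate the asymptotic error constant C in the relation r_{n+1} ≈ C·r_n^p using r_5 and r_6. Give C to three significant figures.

C ≈ r_6 / r_5^1.618
  = 9.016e-15 / (9.661e-10)^1.618
  = 9.016e-15 / 2.59278e-15 ≈ 3.4773

3.48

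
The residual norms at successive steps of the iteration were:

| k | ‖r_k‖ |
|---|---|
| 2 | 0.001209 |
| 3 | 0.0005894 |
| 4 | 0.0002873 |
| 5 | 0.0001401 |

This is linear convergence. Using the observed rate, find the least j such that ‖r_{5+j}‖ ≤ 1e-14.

33

Rate ρ ≈ ‖r_5‖/‖r_4‖ = 0.0001401/0.0002873 = 0.4876.
After j more steps, ‖r_{5+j}‖ ≈ 0.0001401·ρ^j; need ρ^j ≤ 1e-14/0.0001401 = 7.13776e-11.
j ≥ ln(7.13776e-11)/ln(0.4876) = -23.3630/-0.71826 = 32.527.
So 33 more iterations are needed.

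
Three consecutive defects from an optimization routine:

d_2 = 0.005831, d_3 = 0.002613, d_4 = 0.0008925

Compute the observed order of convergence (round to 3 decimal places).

p ≈ ln(d_4/d_3) / ln(d_3/d_2)
  = ln(0.0008925/0.002613) / ln(0.002613/0.005831)
  = ln(0.341561) / ln(0.448122)
  = -1.074229 / -0.802690 ≈ 1.338286

1.338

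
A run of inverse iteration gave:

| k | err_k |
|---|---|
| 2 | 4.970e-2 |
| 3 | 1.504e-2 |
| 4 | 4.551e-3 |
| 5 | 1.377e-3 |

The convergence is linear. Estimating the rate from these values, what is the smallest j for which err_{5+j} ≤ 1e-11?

Rate ρ ≈ err_5/err_4 = 1.377e-3/4.551e-3 = 0.3026.
After j more steps, err_{5+j} ≈ 1.377e-3·ρ^j; need ρ^j ≤ 1e-11/1.377e-3 = 7.26216e-09.
j ≥ ln(7.26216e-09)/ln(0.3026) = -18.7406/-1.19534 = 15.678.
So 16 more iterations are needed.

16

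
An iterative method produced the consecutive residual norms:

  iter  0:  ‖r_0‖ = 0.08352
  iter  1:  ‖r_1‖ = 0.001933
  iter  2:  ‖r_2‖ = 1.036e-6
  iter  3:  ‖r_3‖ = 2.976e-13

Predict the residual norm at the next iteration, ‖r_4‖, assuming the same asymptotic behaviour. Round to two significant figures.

2.5e-26

First estimate the order: p ≈ ln(‖r_3‖/‖r_2‖) / ln(‖r_2‖/‖r_1‖) = ln(2.976e-13/1.036e-6)/ln(1.036e-6/0.001933) = ln(2.87259e-07)/ln(0.000535954) ≈ 2.0000.
Then ‖r_4‖ ≈ ‖r_3‖·(‖r_3‖/‖r_2‖)^p = 2.976e-13·(2.87259e-07)^2.0000 = 2.976e-13·8.25177e-14 ≈ 2.456e-26.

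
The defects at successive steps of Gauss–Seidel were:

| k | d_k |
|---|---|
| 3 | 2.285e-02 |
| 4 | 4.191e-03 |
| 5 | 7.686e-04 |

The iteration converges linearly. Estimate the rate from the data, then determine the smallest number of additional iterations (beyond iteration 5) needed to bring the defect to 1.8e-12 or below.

12

Rate ρ ≈ d_5/d_4 = 7.686e-04/4.191e-03 = 0.1834.
After j more steps, d_{5+j} ≈ 7.686e-04·ρ^j; need ρ^j ≤ 1.8e-12/7.686e-04 = 2.34192e-09.
j ≥ ln(2.34192e-09)/ln(0.1834) = -19.8723/-1.69609 = 11.717.
So 12 more iterations are needed.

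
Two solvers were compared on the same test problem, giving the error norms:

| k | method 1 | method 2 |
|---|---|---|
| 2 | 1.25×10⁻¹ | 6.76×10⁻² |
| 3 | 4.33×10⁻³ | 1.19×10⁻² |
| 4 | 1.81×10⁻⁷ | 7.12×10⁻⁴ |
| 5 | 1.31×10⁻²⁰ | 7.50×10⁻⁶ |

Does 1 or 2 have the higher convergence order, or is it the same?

Method 1: p ≈ ln(1.31×10⁻²⁰/1.81×10⁻⁷)/ln(1.81×10⁻⁷/4.33×10⁻³) ≈ 3.00.
Method 2: p ≈ ln(7.50×10⁻⁶/7.12×10⁻⁴)/ln(7.12×10⁻⁴/1.19×10⁻²) ≈ 1.62.
Method 1 has the higher order (≈3.0 vs ≈1.6).

1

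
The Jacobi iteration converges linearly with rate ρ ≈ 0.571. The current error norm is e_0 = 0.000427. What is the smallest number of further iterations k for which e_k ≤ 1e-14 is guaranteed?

After k steps, e_k ≈ 0.000427·0.571^k.
Need 0.571^k ≤ 1e-14/0.000427 = 2.34192e-11.
k ≥ ln(2.34192e-11)/ln(0.571) = -24.4775/-0.56037 = 43.681.
Smallest integer k = 44.

44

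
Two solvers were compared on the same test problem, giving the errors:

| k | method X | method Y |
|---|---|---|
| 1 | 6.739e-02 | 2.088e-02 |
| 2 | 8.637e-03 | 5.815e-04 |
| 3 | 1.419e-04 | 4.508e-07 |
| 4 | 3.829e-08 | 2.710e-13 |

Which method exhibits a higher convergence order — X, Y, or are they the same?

Method X: p ≈ ln(3.829e-08/1.419e-04)/ln(1.419e-04/8.637e-03) ≈ 2.00.
Method Y: p ≈ ln(2.710e-13/4.508e-07)/ln(4.508e-07/5.815e-04) ≈ 2.00.
Both orders ≈ 2.0 — effectively the same.

same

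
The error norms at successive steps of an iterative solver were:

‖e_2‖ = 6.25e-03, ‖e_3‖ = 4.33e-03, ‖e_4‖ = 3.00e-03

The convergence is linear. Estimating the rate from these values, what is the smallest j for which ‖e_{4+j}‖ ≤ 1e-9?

41

Rate ρ ≈ ‖e_4‖/‖e_3‖ = 3.00e-03/4.33e-03 = 0.6928.
After j more steps, ‖e_{4+j}‖ ≈ 3.00e-03·ρ^j; need ρ^j ≤ 1e-9/3.00e-03 = 3.33333e-07.
j ≥ ln(3.33333e-07)/ln(0.6928) = -14.9141/-0.36701 = 40.637.
So 41 more iterations are needed.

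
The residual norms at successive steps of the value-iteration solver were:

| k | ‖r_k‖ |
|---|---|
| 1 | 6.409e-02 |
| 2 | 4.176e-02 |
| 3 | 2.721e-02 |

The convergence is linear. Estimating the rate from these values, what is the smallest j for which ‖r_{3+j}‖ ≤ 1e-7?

30

Rate ρ ≈ ‖r_3‖/‖r_2‖ = 2.721e-02/4.176e-02 = 0.6516.
After j more steps, ‖r_{3+j}‖ ≈ 2.721e-02·ρ^j; need ρ^j ≤ 1e-7/2.721e-02 = 3.67512e-06.
j ≥ ln(3.67512e-06)/ln(0.6516) = -12.5139/-0.42832 = 29.216.
So 30 more iterations are needed.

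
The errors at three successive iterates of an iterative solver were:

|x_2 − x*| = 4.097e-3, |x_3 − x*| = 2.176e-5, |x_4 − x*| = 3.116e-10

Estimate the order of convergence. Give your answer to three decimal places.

p ≈ ln(|x_4 − x*|/|x_3 − x*|) / ln(|x_3 − x*|/|x_2 − x*|)
  = ln(3.116e-10/2.176e-5) / ln(2.176e-5/4.097e-3)
  = ln(1.43199e-05) / ln(0.0053112)
  = -11.153860 / -5.237937 ≈ 2.129438

2.129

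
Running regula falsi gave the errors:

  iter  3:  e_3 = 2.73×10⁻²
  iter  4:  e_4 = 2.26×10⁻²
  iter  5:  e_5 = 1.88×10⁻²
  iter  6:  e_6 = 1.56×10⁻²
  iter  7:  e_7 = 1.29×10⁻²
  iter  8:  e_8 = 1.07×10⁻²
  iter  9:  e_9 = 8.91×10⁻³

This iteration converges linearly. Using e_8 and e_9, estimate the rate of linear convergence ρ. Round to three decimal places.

0.833

ρ ≈ e_9/e_8 = 8.91×10⁻³/1.07×10⁻² = 0.83271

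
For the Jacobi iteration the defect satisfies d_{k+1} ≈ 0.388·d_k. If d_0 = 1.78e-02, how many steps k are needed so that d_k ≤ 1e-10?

After k steps, d_k ≈ 1.78e-02·0.388^k.
Need 0.388^k ≤ 1e-10/1.78e-02 = 5.61798e-09.
k ≥ ln(5.61798e-09)/ln(0.388) = -18.9973/-0.94675 = 20.066.
Smallest integer k = 21.

21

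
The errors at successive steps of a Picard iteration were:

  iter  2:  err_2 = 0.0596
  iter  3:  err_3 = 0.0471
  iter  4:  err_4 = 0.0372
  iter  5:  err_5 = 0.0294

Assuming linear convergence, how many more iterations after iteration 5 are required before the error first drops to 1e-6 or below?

Rate ρ ≈ err_5/err_4 = 0.0294/0.0372 = 0.7903.
After j more steps, err_{5+j} ≈ 0.0294·ρ^j; need ρ^j ≤ 1e-6/0.0294 = 3.40136e-05.
j ≥ ln(3.40136e-05)/ln(0.7903) = -10.2888/-0.23534 = 43.719.
So 44 more iterations are needed.

44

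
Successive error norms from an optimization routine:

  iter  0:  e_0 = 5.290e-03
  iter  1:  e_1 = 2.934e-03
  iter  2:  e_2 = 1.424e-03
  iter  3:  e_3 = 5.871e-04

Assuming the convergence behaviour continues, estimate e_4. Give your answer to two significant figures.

2.0e-4

First estimate the order: p ≈ ln(e_3/e_2) / ln(e_2/e_1) = ln(5.871e-04/1.424e-03)/ln(1.424e-03/2.934e-03) = ln(0.412289)/ln(0.485344) ≈ 1.2257.
Then e_4 ≈ e_3·(e_3/e_2)^p = 5.871e-04·(0.412289)^1.2257 = 5.871e-04·0.337561 ≈ 0.0001982.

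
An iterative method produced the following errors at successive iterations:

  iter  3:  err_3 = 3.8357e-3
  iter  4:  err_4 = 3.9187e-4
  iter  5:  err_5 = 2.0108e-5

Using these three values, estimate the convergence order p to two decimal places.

p ≈ ln(err_5/err_4) / ln(err_4/err_3)
  = ln(2.0108e-5/3.9187e-4) / ln(3.9187e-4/3.8357e-3)
  = ln(0.0513129) / ln(0.102164)
  = -2.96981 / -2.28118 ≈ 1.30187

1.30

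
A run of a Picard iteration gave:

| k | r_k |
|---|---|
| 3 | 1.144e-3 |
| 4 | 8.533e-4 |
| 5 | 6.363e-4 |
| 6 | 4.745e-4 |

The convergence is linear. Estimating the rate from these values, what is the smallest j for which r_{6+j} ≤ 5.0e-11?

55

Rate ρ ≈ r_6/r_5 = 4.745e-4/6.363e-4 = 0.7457.
After j more steps, r_{6+j} ≈ 4.745e-4·ρ^j; need ρ^j ≤ 5.0e-11/4.745e-4 = 1.05374e-07.
j ≥ ln(1.05374e-07)/ln(0.7457) = -16.0657/-0.29343 = 54.751.
So 55 more iterations are needed.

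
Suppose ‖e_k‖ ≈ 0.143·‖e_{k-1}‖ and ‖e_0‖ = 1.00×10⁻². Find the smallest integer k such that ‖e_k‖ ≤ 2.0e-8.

After k steps, ‖e_k‖ ≈ 1.00×10⁻²·0.143^k.
Need 0.143^k ≤ 2.0e-8/1.00×10⁻² = 2e-06.
k ≥ ln(2e-06)/ln(0.143) = -13.1224/-1.94491 = 6.747.
Smallest integer k = 7.

7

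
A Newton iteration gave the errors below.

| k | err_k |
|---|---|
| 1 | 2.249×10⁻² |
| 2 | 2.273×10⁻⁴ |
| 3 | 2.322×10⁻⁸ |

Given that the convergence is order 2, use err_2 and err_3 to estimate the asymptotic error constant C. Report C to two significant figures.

0.45

C ≈ err_3 / err_2^2
  = 2.322×10⁻⁸ / (2.273×10⁻⁴)^2
  = 2.322×10⁻⁸ / 5.16653e-08 ≈ 0.44943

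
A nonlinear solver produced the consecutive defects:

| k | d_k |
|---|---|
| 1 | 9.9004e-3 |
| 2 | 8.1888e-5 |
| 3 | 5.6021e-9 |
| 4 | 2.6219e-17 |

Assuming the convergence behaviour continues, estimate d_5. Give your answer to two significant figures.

First estimate the order: p ≈ ln(d_4/d_3) / ln(d_3/d_2) = ln(2.6219e-17/5.6021e-9)/ln(5.6021e-9/8.1888e-5) = ln(4.68021e-09)/ln(6.84117e-05) ≈ 2.0000.
Then d_5 ≈ d_4·(d_4/d_3)^p = 2.6219e-17·(4.68021e-09)^2.0000 = 2.6219e-17·2.19044e-17 ≈ 5.743e-34.

5.7e-34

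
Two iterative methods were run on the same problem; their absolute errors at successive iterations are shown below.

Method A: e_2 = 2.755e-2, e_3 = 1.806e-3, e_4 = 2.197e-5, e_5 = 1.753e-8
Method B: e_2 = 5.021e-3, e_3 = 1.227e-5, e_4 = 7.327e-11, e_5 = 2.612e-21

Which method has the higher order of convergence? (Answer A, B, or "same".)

Method A: p ≈ ln(1.753e-8/2.197e-5)/ln(2.197e-5/1.806e-3) ≈ 1.62.
Method B: p ≈ ln(2.612e-21/7.327e-11)/ln(7.327e-11/1.227e-5) ≈ 2.00.
Method B has the higher order (≈2.0 vs ≈1.6).

B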